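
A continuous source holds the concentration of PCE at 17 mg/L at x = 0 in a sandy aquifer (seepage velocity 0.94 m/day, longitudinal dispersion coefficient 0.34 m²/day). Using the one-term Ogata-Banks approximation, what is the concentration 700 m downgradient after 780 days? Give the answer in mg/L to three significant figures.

For a continuous step input, C/C₀ ≈ ½·erfc((x−vt)/(2√(Dt))).
vt = 0.94 × 780 = 733.2 m and 2√(Dt) = 2√(0.34 × 780) = 32.57 m.
Argument (x−vt)/(2√(Dt)) = (700 − 733.2)/32.57 = -1.019; ½·erfc(-1.019) = 0.9252.
C = 17 × 0.9252 = 15.7 mg/L.

15.7 mg/L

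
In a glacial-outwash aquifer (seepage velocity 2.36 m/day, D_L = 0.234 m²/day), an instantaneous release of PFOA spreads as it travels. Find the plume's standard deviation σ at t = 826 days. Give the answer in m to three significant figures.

19.7 m

Dispersive spreading gives a Gaussian with σ² = 2Dt; advection only shifts the center.
σ = √(2 × 0.234 × 826) = 19.7 m.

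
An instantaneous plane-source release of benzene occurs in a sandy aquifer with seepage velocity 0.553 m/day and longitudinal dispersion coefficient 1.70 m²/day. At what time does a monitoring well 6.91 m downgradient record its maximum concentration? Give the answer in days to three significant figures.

8.12 days

For the 1D instantaneous-source solution, setting ∂C/∂t = 0 at fixed x gives v²t² + 2Dt − x² = 0, so t = (√(D² + v²x²) − D)/v².
√(D² + v²x²) = √(1.70² + 0.553² × 6.91²) = 4.182; v² = 0.305809.
t = (4.182 − 1.70)/0.305809 = 8.12 days (vs. the pure-advection estimate x/v = 12.5 d).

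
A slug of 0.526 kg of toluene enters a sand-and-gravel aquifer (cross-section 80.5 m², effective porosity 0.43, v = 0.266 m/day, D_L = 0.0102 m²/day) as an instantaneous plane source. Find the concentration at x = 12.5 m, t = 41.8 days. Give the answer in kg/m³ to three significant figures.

0.00214 kg/m³

For an instantaneous plane source, C(x,t) = M/(n_e·A·√(4πDt)) · exp(−(x−vt)²/(4Dt)), with n_e·A the pore (flow) area.
Plume center vt = 0.266 × 41.8 = 11.1188 m, so the well at 12.5 m is 1.3812 m downgradient of the peak.
√(4πDt) = 2.315 m, giving peak height M/(n_e·A·√(4πDt)) = 0.526/(0.43 × 80.5 × 2.315) = 0.006564 kg/m³.
(x−vt)²/(4Dt) = (1.3812)²/(4 × 0.0102 × 41.8) = 1.119; exp(−1.119) = 0.3266.
C = 0.006564 × 0.3266 = 0.00214 kg/m³.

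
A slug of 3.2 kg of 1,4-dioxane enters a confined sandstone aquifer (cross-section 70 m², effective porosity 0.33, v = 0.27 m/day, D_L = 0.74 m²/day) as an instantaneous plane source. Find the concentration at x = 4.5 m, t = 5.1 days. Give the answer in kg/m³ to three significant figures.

For an instantaneous plane source, C(x,t) = M/(n_e·A·√(4πDt)) · exp(−(x−vt)²/(4Dt)), with n_e·A the pore (flow) area.
Plume center vt = 0.27 × 5.1 = 1.377 m, so the well at 4.5 m is 3.123 m downgradient of the peak.
√(4πDt) = 6.887 m, giving peak height M/(n_e·A·√(4πDt)) = 3.2/(0.33 × 70 × 6.887) = 0.02011 kg/m³.
(x−vt)²/(4Dt) = (3.123)²/(4 × 0.74 × 5.1) = 0.6461; exp(−0.6461) = 0.5241.
C = 0.02011 × 0.5241 = 0.0105 kg/m³.

0.0105 kg/m³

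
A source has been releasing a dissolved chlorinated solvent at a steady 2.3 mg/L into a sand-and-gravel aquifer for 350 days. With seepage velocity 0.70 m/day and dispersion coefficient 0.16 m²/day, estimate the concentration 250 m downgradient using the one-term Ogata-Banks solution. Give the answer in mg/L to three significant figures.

For a continuous step input, C/C₀ ≈ ½·erfc((x−vt)/(2√(Dt))).
vt = 0.70 × 350 = 245 m and 2√(Dt) = 2√(0.16 × 350) = 14.97 m.
Argument (x−vt)/(2√(Dt)) = (250 − 245)/14.97 = 0.3340; ½·erfc(0.3340) = 0.3183.
C = 2.3 × 0.3183 = 0.732 mg/L.

0.732 mg/L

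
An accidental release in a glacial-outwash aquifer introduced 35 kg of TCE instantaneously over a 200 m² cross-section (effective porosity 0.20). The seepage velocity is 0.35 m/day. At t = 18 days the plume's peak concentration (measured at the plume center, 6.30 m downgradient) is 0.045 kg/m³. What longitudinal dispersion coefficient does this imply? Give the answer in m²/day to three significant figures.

1.67 m²/day

At the plume center C_max = M/(n_e·A·√(4πDt)), so D = M²/(4πt·(n_e·A·C_max)²).
n_e·A·C_max = 0.20 × 200 × 0.045 = 1.800 kg/m.
D = 35²/(4π × 18 × 1.800²) = 1.67 m²/day.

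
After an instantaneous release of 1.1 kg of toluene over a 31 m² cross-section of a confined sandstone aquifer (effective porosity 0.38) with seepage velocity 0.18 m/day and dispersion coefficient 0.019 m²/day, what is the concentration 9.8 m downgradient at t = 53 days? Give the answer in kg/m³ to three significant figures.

For an instantaneous plane source, C(x,t) = M/(n_e·A·√(4πDt)) · exp(−(x−vt)²/(4Dt)), with n_e·A the pore (flow) area.
Plume center vt = 0.18 × 53 = 9.54 m, so the well at 9.8 m is 0.26 m downgradient of the peak.
√(4πDt) = 3.557 m, giving peak height M/(n_e·A·√(4πDt)) = 1.1/(0.38 × 31 × 3.557) = 0.02625 kg/m³.
(x−vt)²/(4Dt) = (0.26)²/(4 × 0.019 × 53) = 0.01678; exp(−0.01678) = 0.9834.
C = 0.02625 × 0.9834 = 0.0258 kg/m³.

0.0258 kg/m³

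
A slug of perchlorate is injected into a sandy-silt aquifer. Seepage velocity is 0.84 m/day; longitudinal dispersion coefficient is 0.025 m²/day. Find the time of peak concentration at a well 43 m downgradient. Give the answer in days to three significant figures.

51.2 days

For the 1D instantaneous-source solution, setting ∂C/∂t = 0 at fixed x gives v²t² + 2Dt − x² = 0, so t = (√(D² + v²x²) − D)/v².
√(D² + v²x²) = √(0.025² + 0.84² × 43²) = 36.12; v² = 0.7056.
t = (36.12 − 0.025)/0.7056 = 51.2 days (vs. the pure-advection estimate x/v = 51.2 d).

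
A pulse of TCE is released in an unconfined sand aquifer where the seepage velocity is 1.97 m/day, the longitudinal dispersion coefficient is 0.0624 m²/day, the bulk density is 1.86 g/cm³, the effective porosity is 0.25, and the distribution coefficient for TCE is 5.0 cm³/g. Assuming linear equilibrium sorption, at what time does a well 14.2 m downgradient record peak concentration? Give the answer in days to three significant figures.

275 days

Retardation factor R = 1 + ρ_b·K_d/n = 1 + 1.86 × 5.0/0.25 = 38.20.
Sorption retards both mechanisms: v_R = v/R = 0.05157 m/day, D_R = D/R = 0.001634 m²/day.
Peak time from v_R²t² + 2D_R t − x² = 0: t = (√(D_R² + v_R²x²) − D_R)/v_R².
√(D_R² + v_R²x²) = √(0.001634² + 0.05157² × 14.2²) = 0.7323; v_R² = 0.002659.
t = (0.7323 − 0.001634)/0.002659 = 275 days.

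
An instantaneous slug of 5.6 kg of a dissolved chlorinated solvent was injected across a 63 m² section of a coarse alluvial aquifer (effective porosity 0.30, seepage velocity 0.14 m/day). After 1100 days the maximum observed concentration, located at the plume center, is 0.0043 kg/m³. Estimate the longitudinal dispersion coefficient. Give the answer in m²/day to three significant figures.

0.343 m²/day

At the plume center C_max = M/(n_e·A·√(4πDt)), so D = M²/(4πt·(n_e·A·C_max)²).
n_e·A·C_max = 0.30 × 63 × 0.0043 = 0.08127 kg/m.
D = 5.6²/(4π × 1100 × 0.08127²) = 0.343 m²/day.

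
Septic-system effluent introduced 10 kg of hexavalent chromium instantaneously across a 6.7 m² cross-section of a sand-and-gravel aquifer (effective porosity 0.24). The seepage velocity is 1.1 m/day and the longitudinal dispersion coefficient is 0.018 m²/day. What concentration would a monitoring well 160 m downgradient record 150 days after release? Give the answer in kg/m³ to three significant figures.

For an instantaneous plane source, C(x,t) = M/(n_e·A·√(4πDt)) · exp(−(x−vt)²/(4Dt)), with n_e·A the pore (flow) area.
Plume center vt = 1.1 × 150 = 165 m, so the well at 160 m is 5 m upgradient of the peak.
√(4πDt) = 5.825 m, giving peak height M/(n_e·A·√(4πDt)) = 10/(0.24 × 6.7 × 5.825) = 1.068 kg/m³.
(x−vt)²/(4Dt) = (-5)²/(4 × 0.018 × 150) = 2.315; exp(−2.315) = 0.09877.
C = 1.068 × 0.09877 = 0.105 kg/m³.

0.105 kg/m³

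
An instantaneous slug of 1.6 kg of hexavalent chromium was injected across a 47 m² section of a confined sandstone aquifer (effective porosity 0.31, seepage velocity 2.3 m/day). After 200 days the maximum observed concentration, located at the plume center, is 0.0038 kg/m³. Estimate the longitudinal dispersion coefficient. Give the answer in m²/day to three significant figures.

0.332 m²/day

At the plume center C_max = M/(n_e·A·√(4πDt)), so D = M²/(4πt·(n_e·A·C_max)²).
n_e·A·C_max = 0.31 × 47 × 0.0038 = 0.05537 kg/m.
D = 1.6²/(4π × 200 × 0.05537²) = 0.332 m²/day.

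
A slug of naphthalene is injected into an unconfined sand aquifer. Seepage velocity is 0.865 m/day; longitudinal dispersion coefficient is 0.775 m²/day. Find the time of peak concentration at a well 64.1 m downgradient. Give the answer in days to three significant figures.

For the 1D instantaneous-source solution, setting ∂C/∂t = 0 at fixed x gives v²t² + 2Dt − x² = 0, so t = (√(D² + v²x²) − D)/v².
√(D² + v²x²) = √(0.775² + 0.865² × 64.1²) = 55.45; v² = 0.748225.
t = (55.45 − 0.775)/0.748225 = 73.1 days (vs. the pure-advection estimate x/v = 74.1 d).

73.1 days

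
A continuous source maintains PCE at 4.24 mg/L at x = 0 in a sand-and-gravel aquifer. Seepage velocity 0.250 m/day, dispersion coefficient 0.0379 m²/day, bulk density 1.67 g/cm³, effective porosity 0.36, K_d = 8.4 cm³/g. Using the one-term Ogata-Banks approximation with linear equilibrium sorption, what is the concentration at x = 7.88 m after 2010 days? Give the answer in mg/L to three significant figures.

Retardation factor R = 1 + ρ_b·K_d/n = 1 + 1.67 × 8.4/0.36 = 39.97.
Sorption retards both mechanisms: v_R = v/R = 0.006255 m/day, D_R = D/R = 0.0009482 m²/day.
v_R·t = 0.006255 × 2010 = 12.57255 m; 2√(D_R t) = 2.761 m; argument = (7.88 − 12.57255)/2.761 = -1.700.
C = C₀ × ½·erfc(-1.700) = 4.24 × 0.9919 = 4.21 mg/L.

4.21 mg/L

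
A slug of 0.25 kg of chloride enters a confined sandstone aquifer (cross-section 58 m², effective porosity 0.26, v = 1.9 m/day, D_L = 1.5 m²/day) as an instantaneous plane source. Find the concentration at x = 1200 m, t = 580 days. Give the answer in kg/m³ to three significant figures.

For an instantaneous plane source, C(x,t) = M/(n_e·A·√(4πDt)) · exp(−(x−vt)²/(4Dt)), with n_e·A the pore (flow) area.
Plume center vt = 1.9 × 580 = 1102 m, so the well at 1200 m is 98 m downgradient of the peak.
√(4πDt) = 104.6 m, giving peak height M/(n_e·A·√(4πDt)) = 0.25/(0.26 × 58 × 104.6) = 0.0001585 kg/m³.
(x−vt)²/(4Dt) = (98)²/(4 × 1.5 × 580) = 2.760; exp(−2.760) = 0.06329.
C = 0.0001585 × 0.06329 = 1.00e-05 kg/m³.

1.00e-05 kg/m³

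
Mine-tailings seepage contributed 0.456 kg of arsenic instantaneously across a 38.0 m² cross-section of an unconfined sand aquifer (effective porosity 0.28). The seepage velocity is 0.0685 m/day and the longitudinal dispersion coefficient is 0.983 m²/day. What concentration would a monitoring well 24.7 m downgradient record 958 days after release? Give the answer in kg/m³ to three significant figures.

For an instantaneous plane source, C(x,t) = M/(n_e·A·√(4πDt)) · exp(−(x−vt)²/(4Dt)), with n_e·A the pore (flow) area.
Plume center vt = 0.0685 × 958 = 65.623 m, so the well at 24.7 m is 40.923 m upgradient of the peak.
√(4πDt) = 108.8 m, giving peak height M/(n_e·A·√(4πDt)) = 0.456/(0.28 × 38.0 × 108.8) = 0.0003939 kg/m³.
(x−vt)²/(4Dt) = (-40.923)²/(4 × 0.983 × 958) = 0.4446; exp(−0.4446) = 0.6411.
C = 0.0003939 × 0.6411 = 0.000253 kg/m³.

0.000253 kg/m³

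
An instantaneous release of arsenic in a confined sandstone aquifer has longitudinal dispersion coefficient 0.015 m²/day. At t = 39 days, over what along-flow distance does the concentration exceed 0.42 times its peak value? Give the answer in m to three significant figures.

2.85 m

The plume is Gaussian with σ = √(2Dt) = √(2 × 0.015 × 39) = 1.082 m.
C/C_peak = exp(−Δx²/(2σ²)) = 0.42 ⇒ Δx = σ·√(−2 ln 0.42) = 1.082 × 1.317 = 1.425 m.
Width = 2Δx = 2.85 m.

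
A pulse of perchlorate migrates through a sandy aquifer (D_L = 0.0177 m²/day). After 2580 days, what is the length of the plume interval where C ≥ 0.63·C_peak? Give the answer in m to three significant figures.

18.4 m

The plume is Gaussian with σ = √(2Dt) = √(2 × 0.0177 × 2580) = 9.557 m.
C/C_peak = exp(−Δx²/(2σ²)) = 0.63 ⇒ Δx = σ·√(−2 ln 0.63) = 9.557 × 0.9613 = 9.187 m.
Width = 2Δx = 18.4 m.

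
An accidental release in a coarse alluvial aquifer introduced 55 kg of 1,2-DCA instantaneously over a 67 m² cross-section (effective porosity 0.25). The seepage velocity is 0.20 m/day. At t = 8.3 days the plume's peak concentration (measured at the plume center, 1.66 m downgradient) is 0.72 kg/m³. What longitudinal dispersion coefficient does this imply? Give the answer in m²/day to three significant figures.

0.199 m²/day

At the plume center C_max = M/(n_e·A·√(4πDt)), so D = M²/(4πt·(n_e·A·C_max)²).
n_e·A·C_max = 0.25 × 67 × 0.72 = 12.06 kg/m.
D = 55²/(4π × 8.3 × 12.06²) = 0.199 m²/day.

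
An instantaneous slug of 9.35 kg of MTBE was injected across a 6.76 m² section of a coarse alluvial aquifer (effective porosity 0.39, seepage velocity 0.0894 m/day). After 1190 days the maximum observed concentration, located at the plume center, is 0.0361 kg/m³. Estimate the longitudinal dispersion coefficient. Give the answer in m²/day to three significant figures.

0.645 m²/day

At the plume center C_max = M/(n_e·A·√(4πDt)), so D = M²/(4πt·(n_e·A·C_max)²).
n_e·A·C_max = 0.39 × 6.76 × 0.0361 = 0.09517 kg/m.
D = 9.35²/(4π × 1190 × 0.09517²) = 0.645 m²/day.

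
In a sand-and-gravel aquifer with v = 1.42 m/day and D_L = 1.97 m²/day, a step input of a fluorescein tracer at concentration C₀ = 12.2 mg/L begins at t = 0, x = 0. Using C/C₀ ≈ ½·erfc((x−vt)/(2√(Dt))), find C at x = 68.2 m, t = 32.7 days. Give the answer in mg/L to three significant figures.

For a continuous step input, C/C₀ ≈ ½·erfc((x−vt)/(2√(Dt))).
vt = 1.42 × 32.7 = 46.434 m and 2√(Dt) = 2√(1.97 × 32.7) = 16.05 m.
Argument (x−vt)/(2√(Dt)) = (68.2 − 46.434)/16.05 = 1.356; ½·erfc(1.356) = 0.02758.
C = 12.2 × 0.02758 = 0.336 mg/L.

0.336 mg/L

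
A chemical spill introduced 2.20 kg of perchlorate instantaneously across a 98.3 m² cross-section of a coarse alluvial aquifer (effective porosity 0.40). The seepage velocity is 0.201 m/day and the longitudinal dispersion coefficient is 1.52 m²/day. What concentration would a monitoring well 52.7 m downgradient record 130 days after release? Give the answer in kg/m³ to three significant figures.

For an instantaneous plane source, C(x,t) = M/(n_e·A·√(4πDt)) · exp(−(x−vt)²/(4Dt)), with n_e·A the pore (flow) area.
Plume center vt = 0.201 × 130 = 26.13 m, so the well at 52.7 m is 26.57 m downgradient of the peak.
√(4πDt) = 49.83 m, giving peak height M/(n_e·A·√(4πDt)) = 2.20/(0.40 × 98.3 × 49.83) = 0.001123 kg/m³.
(x−vt)²/(4Dt) = (26.57)²/(4 × 1.52 × 130) = 0.8932; exp(−0.8932) = 0.4093.
C = 0.001123 × 0.4093 = 0.000460 kg/m³.

0.000460 kg/m³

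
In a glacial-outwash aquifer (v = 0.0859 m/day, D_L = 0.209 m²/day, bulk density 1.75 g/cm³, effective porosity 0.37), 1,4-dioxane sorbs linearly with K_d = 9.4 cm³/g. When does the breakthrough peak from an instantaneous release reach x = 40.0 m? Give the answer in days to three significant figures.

Retardation factor R = 1 + ρ_b·K_d/n = 1 + 1.75 × 9.4/0.37 = 45.46.
Sorption retards both mechanisms: v_R = v/R = 0.001890 m/day, D_R = D/R = 0.004597 m²/day.
Peak time from v_R²t² + 2D_R t − x² = 0: t = (√(D_R² + v_R²x²) − D_R)/v_R².
√(D_R² + v_R²x²) = √(0.004597² + 0.001890² × 40.0²) = 0.07574; v_R² = 3.572e-06.
t = (0.07574 − 0.004597)/3.572e-06 = 19900 days.

19900 days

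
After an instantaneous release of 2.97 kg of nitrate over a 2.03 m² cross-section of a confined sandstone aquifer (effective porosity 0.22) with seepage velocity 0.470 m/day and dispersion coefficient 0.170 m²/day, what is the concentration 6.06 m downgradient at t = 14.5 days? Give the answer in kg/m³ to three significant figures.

1.13 kg/m³

For an instantaneous plane source, C(x,t) = M/(n_e·A·√(4πDt)) · exp(−(x−vt)²/(4Dt)), with n_e·A the pore (flow) area.
Plume center vt = 0.470 × 14.5 = 6.815 m, so the well at 6.06 m is 0.755 m upgradient of the peak.
√(4πDt) = 5.566 m, giving peak height M/(n_e·A·√(4πDt)) = 2.97/(0.22 × 2.03 × 5.566) = 1.195 kg/m³.
(x−vt)²/(4Dt) = (-0.755)²/(4 × 0.170 × 14.5) = 0.05781; exp(−0.05781) = 0.9438.
C = 1.195 × 0.9438 = 1.13 kg/m³.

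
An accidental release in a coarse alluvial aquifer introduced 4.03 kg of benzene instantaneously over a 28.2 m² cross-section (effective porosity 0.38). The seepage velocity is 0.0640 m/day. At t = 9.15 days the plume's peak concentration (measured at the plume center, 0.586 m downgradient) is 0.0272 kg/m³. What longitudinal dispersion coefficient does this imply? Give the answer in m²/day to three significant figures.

At the plume center C_max = M/(n_e·A·√(4πDt)), so D = M²/(4πt·(n_e·A·C_max)²).
n_e·A·C_max = 0.38 × 28.2 × 0.0272 = 0.2915 kg/m.
D = 4.03²/(4π × 9.15 × 0.2915²) = 1.66 m²/day.

1.66 m²/day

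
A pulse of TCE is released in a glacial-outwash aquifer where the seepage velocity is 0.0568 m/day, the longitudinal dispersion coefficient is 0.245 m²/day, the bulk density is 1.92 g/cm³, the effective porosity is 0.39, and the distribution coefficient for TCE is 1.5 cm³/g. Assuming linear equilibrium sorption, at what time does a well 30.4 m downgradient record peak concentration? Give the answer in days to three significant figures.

3900 days

Retardation factor R = 1 + ρ_b·K_d/n = 1 + 1.92 × 1.5/0.39 = 8.385.
Sorption retards both mechanisms: v_R = v/R = 0.006774 m/day, D_R = D/R = 0.02922 m²/day.
Peak time from v_R²t² + 2D_R t − x² = 0: t = (√(D_R² + v_R²x²) − D_R)/v_R².
√(D_R² + v_R²x²) = √(0.02922² + 0.006774² × 30.4²) = 0.2080; v_R² = 4.589e-05.
t = (0.2080 − 0.02922)/4.589e-05 = 3900 days.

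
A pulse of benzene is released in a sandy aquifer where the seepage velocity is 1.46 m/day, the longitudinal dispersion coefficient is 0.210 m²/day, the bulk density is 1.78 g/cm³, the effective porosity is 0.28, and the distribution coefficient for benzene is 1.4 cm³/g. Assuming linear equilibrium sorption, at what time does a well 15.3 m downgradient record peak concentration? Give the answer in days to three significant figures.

Retardation factor R = 1 + ρ_b·K_d/n = 1 + 1.78 × 1.4/0.28 = 9.900.
Sorption retards both mechanisms: v_R = v/R = 0.1475 m/day, D_R = D/R = 0.02121 m²/day.
Peak time from v_R²t² + 2D_R t − x² = 0: t = (√(D_R² + v_R²x²) − D_R)/v_R².
√(D_R² + v_R²x²) = √(0.02121² + 0.1475² × 15.3²) = 2.257; v_R² = 0.02176.
t = (2.257 − 0.02121)/0.02176 = 103 days.

103 days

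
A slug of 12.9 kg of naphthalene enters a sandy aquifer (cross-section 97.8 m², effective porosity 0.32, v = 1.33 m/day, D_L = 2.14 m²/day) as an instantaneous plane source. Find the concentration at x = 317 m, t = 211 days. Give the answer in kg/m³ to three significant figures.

0.00263 kg/m³

For an instantaneous plane source, C(x,t) = M/(n_e·A·√(4πDt)) · exp(−(x−vt)²/(4Dt)), with n_e·A the pore (flow) area.
Plume center vt = 1.33 × 211 = 280.63 m, so the well at 317 m is 36.37 m downgradient of the peak.
√(4πDt) = 75.33 m, giving peak height M/(n_e·A·√(4πDt)) = 12.9/(0.32 × 97.8 × 75.33) = 0.005472 kg/m³.
(x−vt)²/(4Dt) = (36.37)²/(4 × 2.14 × 211) = 0.7324; exp(−0.7324) = 0.4808.
C = 0.005472 × 0.4808 = 0.00263 kg/m³.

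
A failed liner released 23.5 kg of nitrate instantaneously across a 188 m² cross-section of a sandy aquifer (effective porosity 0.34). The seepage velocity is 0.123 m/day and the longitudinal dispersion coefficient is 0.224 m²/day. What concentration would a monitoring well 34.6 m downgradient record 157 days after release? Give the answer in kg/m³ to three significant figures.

For an instantaneous plane source, C(x,t) = M/(n_e·A·√(4πDt)) · exp(−(x−vt)²/(4Dt)), with n_e·A the pore (flow) area.
Plume center vt = 0.123 × 157 = 19.311 m, so the well at 34.6 m is 15.289 m downgradient of the peak.
√(4πDt) = 21.02 m, giving peak height M/(n_e·A·√(4πDt)) = 23.5/(0.34 × 188 × 21.02) = 0.01749 kg/m³.
(x−vt)²/(4Dt) = (15.289)²/(4 × 0.224 × 157) = 1.662; exp(−1.662) = 0.1898.
C = 0.01749 × 0.1898 = 0.00332 kg/m³.

0.00332 kg/m³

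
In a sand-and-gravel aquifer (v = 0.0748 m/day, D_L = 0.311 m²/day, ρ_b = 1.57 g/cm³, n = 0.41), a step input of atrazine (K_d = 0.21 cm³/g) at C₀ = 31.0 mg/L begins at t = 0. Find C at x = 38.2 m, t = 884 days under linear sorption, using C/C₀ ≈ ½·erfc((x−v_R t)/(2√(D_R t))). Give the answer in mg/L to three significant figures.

14.4 mg/L

Retardation factor R = 1 + ρ_b·K_d/n = 1 + 1.57 × 0.21/0.41 = 1.804.
Sorption retards both mechanisms: v_R = v/R = 0.04146 m/day, D_R = D/R = 0.1724 m²/day.
v_R·t = 0.04146 × 884 = 36.65064 m; 2√(D_R t) = 24.69 m; argument = (38.2 − 36.65064)/24.69 = 0.06275.
C = C₀ × ½·erfc(0.06275) = 31.0 × 0.4646 = 14.4 mg/L.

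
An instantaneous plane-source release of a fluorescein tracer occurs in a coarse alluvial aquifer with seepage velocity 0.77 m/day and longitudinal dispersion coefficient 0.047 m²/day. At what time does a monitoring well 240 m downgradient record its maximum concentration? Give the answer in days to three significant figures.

For the 1D instantaneous-source solution, setting ∂C/∂t = 0 at fixed x gives v²t² + 2Dt − x² = 0, so t = (√(D² + v²x²) − D)/v².
√(D² + v²x²) = √(0.047² + 0.77² × 240²) = 184.8; v² = 0.5929.
t = (184.8 − 0.047)/0.5929 = 312 days (vs. the pure-advection estimate x/v = 312 d).

312 days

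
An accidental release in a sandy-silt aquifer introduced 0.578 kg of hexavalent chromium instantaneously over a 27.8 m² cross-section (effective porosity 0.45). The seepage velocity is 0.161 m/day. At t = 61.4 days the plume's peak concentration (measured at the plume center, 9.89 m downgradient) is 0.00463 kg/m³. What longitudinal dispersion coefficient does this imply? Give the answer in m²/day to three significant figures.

0.129 m²/day

At the plume center C_max = M/(n_e·A·√(4πDt)), so D = M²/(4πt·(n_e·A·C_max)²).
n_e·A·C_max = 0.45 × 27.8 × 0.00463 = 0.05792 kg/m.
D = 0.578²/(4π × 61.4 × 0.05792²) = 0.129 m²/day.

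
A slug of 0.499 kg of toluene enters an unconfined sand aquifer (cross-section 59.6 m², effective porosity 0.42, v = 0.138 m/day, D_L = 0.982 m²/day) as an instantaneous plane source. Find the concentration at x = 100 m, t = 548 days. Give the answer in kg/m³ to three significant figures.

0.000184 kg/m³

For an instantaneous plane source, C(x,t) = M/(n_e·A·√(4πDt)) · exp(−(x−vt)²/(4Dt)), with n_e·A the pore (flow) area.
Plume center vt = 0.138 × 548 = 75.624 m, so the well at 100 m is 24.376 m downgradient of the peak.
√(4πDt) = 82.23 m, giving peak height M/(n_e·A·√(4πDt)) = 0.499/(0.42 × 59.6 × 82.23) = 0.0002424 kg/m³.
(x−vt)²/(4Dt) = (24.376)²/(4 × 0.982 × 548) = 0.2760; exp(−0.2760) = 0.7588.
C = 0.0002424 × 0.7588 = 0.000184 kg/m³.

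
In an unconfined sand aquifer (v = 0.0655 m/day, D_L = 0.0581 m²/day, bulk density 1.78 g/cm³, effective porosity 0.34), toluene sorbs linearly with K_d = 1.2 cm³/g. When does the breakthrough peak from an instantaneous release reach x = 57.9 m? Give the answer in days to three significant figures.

6340 days

Retardation factor R = 1 + ρ_b·K_d/n = 1 + 1.78 × 1.2/0.34 = 7.282.
Sorption retards both mechanisms: v_R = v/R = 0.008995 m/day, D_R = D/R = 0.007979 m²/day.
Peak time from v_R²t² + 2D_R t − x² = 0: t = (√(D_R² + v_R²x²) − D_R)/v_R².
√(D_R² + v_R²x²) = √(0.007979² + 0.008995² × 57.9²) = 0.5209; v_R² = 8.091e-05.
t = (0.5209 − 0.007979)/8.091e-05 = 6340 days.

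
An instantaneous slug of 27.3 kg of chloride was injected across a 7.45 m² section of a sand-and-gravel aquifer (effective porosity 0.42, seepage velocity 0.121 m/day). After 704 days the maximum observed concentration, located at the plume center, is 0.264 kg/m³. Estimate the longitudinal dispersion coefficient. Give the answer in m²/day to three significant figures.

0.123 m²/day

At the plume center C_max = M/(n_e·A·√(4πDt)), so D = M²/(4πt·(n_e·A·C_max)²).
n_e·A·C_max = 0.42 × 7.45 × 0.264 = 0.8261 kg/m.
D = 27.3²/(4π × 704 × 0.8261²) = 0.123 m²/day.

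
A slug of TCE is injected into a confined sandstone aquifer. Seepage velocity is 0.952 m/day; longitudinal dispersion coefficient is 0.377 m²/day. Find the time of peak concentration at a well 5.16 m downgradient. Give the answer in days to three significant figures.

5.02 days

For the 1D instantaneous-source solution, setting ∂C/∂t = 0 at fixed x gives v²t² + 2Dt − x² = 0, so t = (√(D² + v²x²) − D)/v².
√(D² + v²x²) = √(0.377² + 0.952² × 5.16²) = 4.927; v² = 0.906304.
t = (4.927 − 0.377)/0.906304 = 5.02 days (vs. the pure-advection estimate x/v = 5.42 d).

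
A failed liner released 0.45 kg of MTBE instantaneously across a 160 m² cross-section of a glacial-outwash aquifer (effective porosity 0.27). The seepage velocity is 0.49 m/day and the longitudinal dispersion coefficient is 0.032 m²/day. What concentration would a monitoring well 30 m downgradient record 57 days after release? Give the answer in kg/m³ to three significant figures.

0.00121 kg/m³

For an instantaneous plane source, C(x,t) = M/(n_e·A·√(4πDt)) · exp(−(x−vt)²/(4Dt)), with n_e·A the pore (flow) area.
Plume center vt = 0.49 × 57 = 27.93 m, so the well at 30 m is 2.07 m downgradient of the peak.
√(4πDt) = 4.788 m, giving peak height M/(n_e·A·√(4πDt)) = 0.45/(0.27 × 160 × 4.788) = 0.002176 kg/m³.
(x−vt)²/(4Dt) = (2.07)²/(4 × 0.032 × 57) = 0.5873; exp(−0.5873) = 0.5558.
C = 0.002176 × 0.5558 = 0.00121 kg/m³.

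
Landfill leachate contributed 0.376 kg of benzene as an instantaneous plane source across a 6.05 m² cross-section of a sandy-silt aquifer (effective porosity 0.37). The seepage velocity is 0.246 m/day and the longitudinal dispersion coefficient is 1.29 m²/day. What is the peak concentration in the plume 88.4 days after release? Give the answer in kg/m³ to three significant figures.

0.00444 kg/m³

The peak of an instantaneous 1D plume sits at x = vt; there the Gaussian factor is 1 and C_max = M/(n_e·A·√(4πDt)), where n_e·A is the pore area the mass is dissolved in.
√(4πDt) = √(4π × 1.29 × 88.4) = 37.86 m, so C_max = 0.376/(0.37 × 6.05 × 37.86) = 0.00444 kg/m³.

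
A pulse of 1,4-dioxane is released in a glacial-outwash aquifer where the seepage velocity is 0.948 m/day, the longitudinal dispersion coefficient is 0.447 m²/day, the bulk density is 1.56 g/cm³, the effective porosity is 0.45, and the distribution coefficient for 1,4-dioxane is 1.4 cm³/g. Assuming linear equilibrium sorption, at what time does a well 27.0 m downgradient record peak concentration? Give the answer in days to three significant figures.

164 days

Retardation factor R = 1 + ρ_b·K_d/n = 1 + 1.56 × 1.4/0.45 = 5.853.
Sorption retards both mechanisms: v_R = v/R = 0.1620 m/day, D_R = D/R = 0.07637 m²/day.
Peak time from v_R²t² + 2D_R t − x² = 0: t = (√(D_R² + v_R²x²) − D_R)/v_R².
√(D_R² + v_R²x²) = √(0.07637² + 0.1620² × 27.0²) = 4.375; v_R² = 0.02624.
t = (4.375 − 0.07637)/0.02624 = 164 days.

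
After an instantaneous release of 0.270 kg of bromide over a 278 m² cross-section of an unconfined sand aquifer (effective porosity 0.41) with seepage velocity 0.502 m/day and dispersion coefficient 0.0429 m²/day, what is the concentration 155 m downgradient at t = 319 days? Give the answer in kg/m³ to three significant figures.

For an instantaneous plane source, C(x,t) = M/(n_e·A·√(4πDt)) · exp(−(x−vt)²/(4Dt)), with n_e·A the pore (flow) area.
Plume center vt = 0.502 × 319 = 160.138 m, so the well at 155 m is 5.138 m upgradient of the peak.
√(4πDt) = 13.11 m, giving peak height M/(n_e·A·√(4πDt)) = 0.270/(0.41 × 278 × 13.11) = 0.0001807 kg/m³.
(x−vt)²/(4Dt) = (-5.138)²/(4 × 0.0429 × 319) = 0.4823; exp(−0.4823) = 0.6174.
C = 0.0001807 × 0.6174 = 0.000112 kg/m³.

0.000112 kg/m³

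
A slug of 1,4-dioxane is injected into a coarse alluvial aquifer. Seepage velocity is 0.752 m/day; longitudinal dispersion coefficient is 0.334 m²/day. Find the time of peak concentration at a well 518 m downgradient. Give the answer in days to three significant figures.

688 days

For the 1D instantaneous-source solution, setting ∂C/∂t = 0 at fixed x gives v²t² + 2Dt − x² = 0, so t = (√(D² + v²x²) − D)/v².
√(D² + v²x²) = √(0.334² + 0.752² × 518²) = 389.5; v² = 0.565504.
t = (389.5 − 0.334)/0.565504 = 688 days (vs. the pure-advection estimate x/v = 689 d).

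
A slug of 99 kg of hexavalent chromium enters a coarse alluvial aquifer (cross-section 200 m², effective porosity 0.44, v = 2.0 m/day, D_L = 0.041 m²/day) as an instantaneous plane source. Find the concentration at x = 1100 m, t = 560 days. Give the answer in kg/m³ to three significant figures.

For an instantaneous plane source, C(x,t) = M/(n_e·A·√(4πDt)) · exp(−(x−vt)²/(4Dt)), with n_e·A the pore (flow) area.
Plume center vt = 2.0 × 560 = 1120 m, so the well at 1100 m is 20 m upgradient of the peak.
√(4πDt) = 16.99 m, giving peak height M/(n_e·A·√(4πDt)) = 99/(0.44 × 200 × 16.99) = 0.06622 kg/m³.
(x−vt)²/(4Dt) = (-20)²/(4 × 0.041 × 560) = 4.355; exp(−4.355) = 0.01284.
C = 0.06622 × 0.01284 = 0.000850 kg/m³.

0.000850 kg/m³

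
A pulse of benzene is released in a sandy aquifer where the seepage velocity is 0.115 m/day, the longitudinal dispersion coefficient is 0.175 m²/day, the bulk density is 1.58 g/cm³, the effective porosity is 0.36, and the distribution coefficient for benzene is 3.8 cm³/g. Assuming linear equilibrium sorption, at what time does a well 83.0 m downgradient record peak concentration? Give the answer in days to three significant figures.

Retardation factor R = 1 + ρ_b·K_d/n = 1 + 1.58 × 3.8/0.36 = 17.68.
Sorption retards both mechanisms: v_R = v/R = 0.006505 m/day, D_R = D/R = 0.009898 m²/day.
Peak time from v_R²t² + 2D_R t − x² = 0: t = (√(D_R² + v_R²x²) − D_R)/v_R².
√(D_R² + v_R²x²) = √(0.009898² + 0.006505² × 83.0²) = 0.5400; v_R² = 4.232e-05.
t = (0.5400 − 0.009898)/4.232e-05 = 12500 days.

12500 days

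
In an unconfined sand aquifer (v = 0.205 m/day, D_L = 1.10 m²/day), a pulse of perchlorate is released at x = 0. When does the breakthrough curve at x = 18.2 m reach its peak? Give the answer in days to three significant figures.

For the 1D instantaneous-source solution, setting ∂C/∂t = 0 at fixed x gives v²t² + 2Dt − x² = 0, so t = (√(D² + v²x²) − D)/v².
√(D² + v²x²) = √(1.10² + 0.205² × 18.2²) = 3.890; v² = 0.042025.
t = (3.890 − 1.10)/0.042025 = 66.4 days (vs. the pure-advection estimate x/v = 88.8 d).

66.4 days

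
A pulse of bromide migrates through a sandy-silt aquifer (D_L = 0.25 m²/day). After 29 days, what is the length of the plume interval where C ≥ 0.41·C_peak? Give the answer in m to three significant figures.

10.2 m

The plume is Gaussian with σ = √(2Dt) = √(2 × 0.25 × 29) = 3.808 m.
C/C_peak = exp(−Δx²/(2σ²)) = 0.41 ⇒ Δx = σ·√(−2 ln 0.41) = 3.808 × 1.335 = 5.084 m.
Width = 2Δx = 10.2 m.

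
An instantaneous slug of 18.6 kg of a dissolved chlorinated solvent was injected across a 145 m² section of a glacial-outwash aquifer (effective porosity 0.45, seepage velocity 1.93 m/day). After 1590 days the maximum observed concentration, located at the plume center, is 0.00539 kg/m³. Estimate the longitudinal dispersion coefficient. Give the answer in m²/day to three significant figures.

At the plume center C_max = M/(n_e·A·√(4πDt)), so D = M²/(4πt·(n_e·A·C_max)²).
n_e·A·C_max = 0.45 × 145 × 0.00539 = 0.3517 kg/m.
D = 18.6²/(4π × 1590 × 0.3517²) = 0.140 m²/day.

0.140 m²/day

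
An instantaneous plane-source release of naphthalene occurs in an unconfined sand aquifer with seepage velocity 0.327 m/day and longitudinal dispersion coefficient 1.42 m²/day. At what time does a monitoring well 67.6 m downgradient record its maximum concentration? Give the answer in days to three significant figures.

194 days

For the 1D instantaneous-source solution, setting ∂C/∂t = 0 at fixed x gives v²t² + 2Dt − x² = 0, so t = (√(D² + v²x²) − D)/v².
√(D² + v²x²) = √(1.42² + 0.327² × 67.6²) = 22.15; v² = 0.106929.
t = (22.15 − 1.42)/0.106929 = 194 days (vs. the pure-advection estimate x/v = 207 d).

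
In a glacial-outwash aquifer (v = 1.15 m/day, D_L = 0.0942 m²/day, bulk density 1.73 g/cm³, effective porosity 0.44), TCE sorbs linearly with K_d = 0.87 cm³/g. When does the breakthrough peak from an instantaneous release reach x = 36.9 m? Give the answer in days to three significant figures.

142 days

Retardation factor R = 1 + ρ_b·K_d/n = 1 + 1.73 × 0.87/0.44 = 4.421.
Sorption retards both mechanisms: v_R = v/R = 0.2601 m/day, D_R = D/R = 0.02131 m²/day.
Peak time from v_R²t² + 2D_R t − x² = 0: t = (√(D_R² + v_R²x²) − D_R)/v_R².
√(D_R² + v_R²x²) = √(0.02131² + 0.2601² × 36.9²) = 9.598; v_R² = 0.06765.
t = (9.598 − 0.02131)/0.06765 = 142 days.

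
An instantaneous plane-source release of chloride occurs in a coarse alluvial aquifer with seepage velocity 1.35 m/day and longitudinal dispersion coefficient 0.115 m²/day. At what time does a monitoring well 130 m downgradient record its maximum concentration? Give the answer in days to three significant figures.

For the 1D instantaneous-source solution, setting ∂C/∂t = 0 at fixed x gives v²t² + 2Dt − x² = 0, so t = (√(D² + v²x²) − D)/v².
√(D² + v²x²) = √(0.115² + 1.35² × 130²) = 175.5; v² = 1.8225.
t = (175.5 − 0.115)/1.8225 = 96.2 days (vs. the pure-advection estimate x/v = 96.3 d).

96.2 days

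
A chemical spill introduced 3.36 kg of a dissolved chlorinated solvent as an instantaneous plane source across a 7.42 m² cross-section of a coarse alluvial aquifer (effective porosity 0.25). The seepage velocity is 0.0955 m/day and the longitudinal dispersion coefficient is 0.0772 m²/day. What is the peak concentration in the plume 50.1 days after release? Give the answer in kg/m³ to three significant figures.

0.260 kg/m³

The peak of an instantaneous 1D plume sits at x = vt; there the Gaussian factor is 1 and C_max = M/(n_e·A·√(4πDt)), where n_e·A is the pore area the mass is dissolved in.
√(4πDt) = √(4π × 0.0772 × 50.1) = 6.972 m, so C_max = 3.36/(0.25 × 7.42 × 6.972) = 0.260 kg/m³.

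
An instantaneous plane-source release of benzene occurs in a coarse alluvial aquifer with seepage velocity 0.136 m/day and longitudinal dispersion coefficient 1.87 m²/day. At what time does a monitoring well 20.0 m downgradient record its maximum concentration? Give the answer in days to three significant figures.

For the 1D instantaneous-source solution, setting ∂C/∂t = 0 at fixed x gives v²t² + 2Dt − x² = 0, so t = (√(D² + v²x²) − D)/v².
√(D² + v²x²) = √(1.87² + 0.136² × 20.0²) = 3.301; v² = 0.018496.
t = (3.301 − 1.87)/0.018496 = 77.4 days (vs. the pure-advection estimate x/v = 147 d).

77.4 days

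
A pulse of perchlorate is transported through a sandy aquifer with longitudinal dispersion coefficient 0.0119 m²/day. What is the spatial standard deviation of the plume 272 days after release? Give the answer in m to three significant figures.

Dispersive spreading gives a Gaussian with σ² = 2Dt; advection only shifts the center.
σ = √(2 × 0.0119 × 272) = 2.54 m.

2.54 m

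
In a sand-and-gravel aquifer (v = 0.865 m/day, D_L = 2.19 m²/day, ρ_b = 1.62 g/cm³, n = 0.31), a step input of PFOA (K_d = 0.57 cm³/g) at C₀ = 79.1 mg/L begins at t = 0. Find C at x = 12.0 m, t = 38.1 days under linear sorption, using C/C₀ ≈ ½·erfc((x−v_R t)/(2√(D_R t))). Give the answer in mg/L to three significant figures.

22.4 mg/L

Retardation factor R = 1 + ρ_b·K_d/n = 1 + 1.62 × 0.57/0.31 = 3.979.
Sorption retards both mechanisms: v_R = v/R = 0.2174 m/day, D_R = D/R = 0.5504 m²/day.
v_R·t = 0.2174 × 38.1 = 8.28294 m; 2√(D_R t) = 9.159 m; argument = (12.0 − 8.28294)/9.159 = 0.4058.
C = C₀ × ½·erfc(0.4058) = 79.1 × 0.2830 = 22.4 mg/L.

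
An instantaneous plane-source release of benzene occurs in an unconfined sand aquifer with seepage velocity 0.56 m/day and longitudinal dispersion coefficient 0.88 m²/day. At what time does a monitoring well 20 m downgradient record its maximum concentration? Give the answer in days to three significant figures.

33.0 days

For the 1D instantaneous-source solution, setting ∂C/∂t = 0 at fixed x gives v²t² + 2Dt − x² = 0, so t = (√(D² + v²x²) − D)/v².
√(D² + v²x²) = √(0.88² + 0.56² × 20²) = 11.23; v² = 0.3136.
t = (11.23 − 0.88)/0.3136 = 33.0 days (vs. the pure-advection estimate x/v = 35.7 d).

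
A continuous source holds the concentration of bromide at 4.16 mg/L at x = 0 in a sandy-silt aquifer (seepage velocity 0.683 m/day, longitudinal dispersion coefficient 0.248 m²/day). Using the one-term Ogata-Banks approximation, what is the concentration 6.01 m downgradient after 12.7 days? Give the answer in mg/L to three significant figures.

3.56 mg/L

For a continuous step input, C/C₀ ≈ ½·erfc((x−vt)/(2√(Dt))).
vt = 0.683 × 12.7 = 8.6741 m and 2√(Dt) = 2√(0.248 × 12.7) = 3.549 m.
Argument (x−vt)/(2√(Dt)) = (6.01 − 8.6741)/3.549 = -0.7507; ½·erfc(-0.7507) = 0.8558.
C = 4.16 × 0.8558 = 3.56 mg/L.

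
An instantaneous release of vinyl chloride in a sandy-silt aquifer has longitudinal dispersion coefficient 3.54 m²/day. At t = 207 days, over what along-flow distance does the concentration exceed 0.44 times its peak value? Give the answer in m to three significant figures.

The plume is Gaussian with σ = √(2Dt) = √(2 × 3.54 × 207) = 38.28 m.
C/C_peak = exp(−Δx²/(2σ²)) = 0.44 ⇒ Δx = σ·√(−2 ln 0.44) = 38.28 × 1.281 = 49.04 m.
Width = 2Δx = 98.1 m.

98.1 m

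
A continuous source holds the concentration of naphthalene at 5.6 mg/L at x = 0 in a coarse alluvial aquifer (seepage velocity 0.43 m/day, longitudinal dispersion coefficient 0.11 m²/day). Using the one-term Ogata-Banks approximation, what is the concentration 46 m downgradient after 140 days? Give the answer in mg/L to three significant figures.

For a continuous step input, C/C₀ ≈ ½·erfc((x−vt)/(2√(Dt))).
vt = 0.43 × 140 = 60.2 m and 2√(Dt) = 2√(0.11 × 140) = 7.849 m.
Argument (x−vt)/(2√(Dt)) = (46 − 60.2)/7.849 = -1.809; ½·erfc(-1.809) = 0.9947.
C = 5.6 × 0.9947 = 5.57 mg/L.

5.57 mg/L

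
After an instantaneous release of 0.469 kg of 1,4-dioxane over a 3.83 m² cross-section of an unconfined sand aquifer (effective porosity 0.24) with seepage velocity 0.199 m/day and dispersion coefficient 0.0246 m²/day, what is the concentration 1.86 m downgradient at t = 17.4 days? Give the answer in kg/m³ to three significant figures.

For an instantaneous plane source, C(x,t) = M/(n_e·A·√(4πDt)) · exp(−(x−vt)²/(4Dt)), with n_e·A the pore (flow) area.
Plume center vt = 0.199 × 17.4 = 3.4626 m, so the well at 1.86 m is 1.6026 m upgradient of the peak.
√(4πDt) = 2.319 m, giving peak height M/(n_e·A·√(4πDt)) = 0.469/(0.24 × 3.83 × 2.319) = 0.2200 kg/m³.
(x−vt)²/(4Dt) = (-1.6026)²/(4 × 0.0246 × 17.4) = 1.500; exp(−1.500) = 0.2231.
C = 0.2200 × 0.2231 = 0.0491 kg/m³.

0.0491 kg/m³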